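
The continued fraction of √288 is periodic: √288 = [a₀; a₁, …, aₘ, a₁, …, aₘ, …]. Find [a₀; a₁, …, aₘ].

[16; 1, 32]

a₀ = ⌊√288⌋ = 16.
With m₀=0, d₀=1 and mₖ₊₁ = dₖaₖ − mₖ, dₖ₊₁ = (n − mₖ₊₁²)/dₖ, aₖ₊₁ = ⌊(a₀+mₖ₊₁)/dₖ₊₁⌋:
  k=1: m=16, d=32, a=1
  k=2: m=16, d=1, a=32
d=1 and a=2a₀=32 at k=2, so the next step gives (m, d) = (16, 32) again — its k=1 value — and the period has length 2.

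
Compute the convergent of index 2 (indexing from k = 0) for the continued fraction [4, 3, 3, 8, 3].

43/10

Using pₖ = aₖpₖ₋₁ + pₖ₋₂, qₖ = aₖqₖ₋₁ + qₖ₋₂ (with p₋₁=1, p₋₂=0, q₋₁=0, q₋₂=1):
  k=0: a=4, p=4, q=1
  k=1: a=3, p=13, q=3
  k=2: a=3, p=43, q=10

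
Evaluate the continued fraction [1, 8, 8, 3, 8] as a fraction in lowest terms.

Using pₖ = aₖpₖ₋₁ + pₖ₋₂ and qₖ = aₖqₖ₋₁ + qₖ₋₂:
  k=0: a=1, p=1, q=1
  k=1: a=8, p=9, q=8
  k=2: a=8, p=73, q=65
  k=3: a=3, p=228, q=203
  k=4: a=8, p=1897, q=1689

1897/1689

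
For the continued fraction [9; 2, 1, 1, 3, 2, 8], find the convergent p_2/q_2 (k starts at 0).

28/3

Using pₖ = aₖpₖ₋₁ + pₖ₋₂, qₖ = aₖqₖ₋₁ + qₖ₋₂ (with p₋₁=1, p₋₂=0, q₋₁=0, q₋₂=1):
  k=0: a=9, p=9, q=1
  k=1: a=2, p=19, q=2
  k=2: a=1, p=28, q=3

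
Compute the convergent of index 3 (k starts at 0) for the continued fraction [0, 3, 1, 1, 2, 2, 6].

2/7

Using pₖ = aₖpₖ₋₁ + pₖ₋₂, qₖ = aₖqₖ₋₁ + qₖ₋₂ (with p₋₁=1, p₋₂=0, q₋₁=0, q₋₂=1):
  k=0: a=0, p=0, q=1
  k=1: a=3, p=1, q=3
  k=2: a=1, p=1, q=4
  k=3: a=1, p=2, q=7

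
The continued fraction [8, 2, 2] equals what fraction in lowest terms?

Fold from the inside: start with 2/1.
  2 + 1/2 = 5/2
  8 + 2/5 = 42/5

42/5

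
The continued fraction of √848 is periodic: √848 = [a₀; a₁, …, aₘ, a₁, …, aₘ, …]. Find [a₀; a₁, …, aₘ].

[29; 8, 3, 3, 3, 8, 58]

a₀ = ⌊√848⌋ = 29.
With m₀=0, d₀=1 and mₖ₊₁ = dₖaₖ − mₖ, dₖ₊₁ = (n − mₖ₊₁²)/dₖ, aₖ₊₁ = ⌊(a₀+mₖ₊₁)/dₖ₊₁⌋:
  k=1: m=29, d=7, a=8
  k=2: m=27, d=17, a=3
  k=3: m=24, d=16, a=3
  k=4: m=24, d=17, a=3
  k=5: m=27, d=7, a=8
  k=6: m=29, d=1, a=58
d=1 and a=2a₀=58 at k=6, so the next step gives (m, d) = (29, 7) again — its k=1 value — and the period has length 6.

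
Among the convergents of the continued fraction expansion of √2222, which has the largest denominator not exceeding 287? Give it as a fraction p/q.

√2222 = [47; 7, 4, 7, 94, …] (period length 4).
Convergents:
  p_0/q_0 = 47/1
  p_1/q_1 = 330/7
  p_2/q_2 = 1367/29
  p_3/q_3 = 9899/210
  p_4/q_4 = 931873/19769
q_3 = 210 ≤ 287 < 19769 = q_4, so the answer is 9899/210.

9899/210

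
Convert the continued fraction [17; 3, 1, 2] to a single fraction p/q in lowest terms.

190/11

Using pₖ = aₖpₖ₋₁ + pₖ₋₂ and qₖ = aₖqₖ₋₁ + qₖ₋₂:
  k=0: a=17, p=17, q=1
  k=1: a=3, p=52, q=3
  k=2: a=1, p=69, q=4
  k=3: a=2, p=190, q=11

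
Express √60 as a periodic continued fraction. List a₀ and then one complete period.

[7; 1, 2, 1, 14]

a₀ = ⌊√60⌋ = 7.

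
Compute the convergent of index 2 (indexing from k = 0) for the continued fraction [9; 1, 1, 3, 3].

Using pₖ = aₖpₖ₋₁ + pₖ₋₂, qₖ = aₖqₖ₋₁ + qₖ₋₂ (with p₋₁=1, p₋₂=0, q₋₁=0, q₋₂=1):
  k=0: a=9, p=9, q=1
  k=1: a=1, p=10, q=1
  k=2: a=1, p=19, q=2

19/2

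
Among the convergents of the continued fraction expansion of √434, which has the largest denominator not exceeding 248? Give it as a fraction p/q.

√434 = [20; 1, 4, 1, 40, …] (period length 4).
Convergents:
  p_0/q_0 = 20/1
  p_1/q_1 = 21/1
  p_2/q_2 = 104/5
  p_3/q_3 = 125/6
  p_4/q_4 = 5104/245
  p_5/q_5 = 5229/251
q_4 = 245 ≤ 248 < 251 = q_5, so the answer is 5104/245.

5104/245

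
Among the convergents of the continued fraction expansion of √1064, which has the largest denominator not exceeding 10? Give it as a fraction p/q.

261/8

√1064 = [32; 1, 1, 1, 1, 1, 1, 1, 64, …] (period length 8).
Convergents:
  p_0/q_0 = 32/1
  p_1/q_1 = 33/1
  p_2/q_2 = 65/2
  p_3/q_3 = 98/3
  p_4/q_4 = 163/5
  p_5/q_5 = 261/8
  p_6/q_6 = 424/13
q_5 = 8 ≤ 10 < 13 = q_6, so the answer is 261/8.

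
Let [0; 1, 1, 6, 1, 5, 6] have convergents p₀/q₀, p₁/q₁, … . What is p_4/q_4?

Using pₖ = aₖpₖ₋₁ + pₖ₋₂, qₖ = aₖqₖ₋₁ + qₖ₋₂ (with p₋₁=1, p₋₂=0, q₋₁=0, q₋₂=1):
  k=0: a=0, p=0, q=1
  k=1: a=1, p=1, q=1
  k=2: a=1, p=1, q=2
  k=3: a=6, p=7, q=13
  k=4: a=1, p=8, q=15

8/15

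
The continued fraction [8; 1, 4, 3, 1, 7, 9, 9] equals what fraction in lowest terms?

119417/13555

Fold from the inside: start with 9/1.
  9 + 1/9 = 82/9
  7 + 9/82 = 583/82
  1 + 82/583 = 665/583
  3 + 583/665 = 2578/665
  4 + 665/2578 = 10977/2578
  1 + 2578/10977 = 13555/10977
  8 + 10977/13555 = 119417/13555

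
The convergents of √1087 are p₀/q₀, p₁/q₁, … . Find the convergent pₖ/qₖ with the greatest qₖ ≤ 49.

√1087 = [32; 1, 31, 1, 64, …] (period length 4).
Convergents:
  p_0/q_0 = 32/1
  p_1/q_1 = 33/1
  p_2/q_2 = 1055/32
  p_3/q_3 = 1088/33
  p_4/q_4 = 70687/2144
q_3 = 33 ≤ 49 < 2144 = q_4, so the answer is 1088/33.

1088/33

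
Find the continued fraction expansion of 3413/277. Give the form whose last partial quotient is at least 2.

[12; 3, 8, 1, 9]

3413 = 12*277 + 89
277 = 3*89 + 10
89 = 8*10 + 9
10 = 1*9 + 1
9 = 9*1 + 0  (stop)
So 3413/277 = [12; 3, 8, 1, 9].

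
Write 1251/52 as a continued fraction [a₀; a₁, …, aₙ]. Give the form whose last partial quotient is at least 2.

[24; 17, 3]

1251 = 24*52 + 3
52 = 17*3 + 1
3 = 3*1 + 0  (stop)
So 1251/52 = [24; 17, 3].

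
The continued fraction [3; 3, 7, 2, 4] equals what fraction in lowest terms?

697/210

Using pₖ = aₖpₖ₋₁ + pₖ₋₂ and qₖ = aₖqₖ₋₁ + qₖ₋₂:
  k=0: a=3, p=3, q=1
  k=1: a=3, p=10, q=3
  k=2: a=7, p=73, q=22
  k=3: a=2, p=156, q=47
  k=4: a=4, p=697, q=210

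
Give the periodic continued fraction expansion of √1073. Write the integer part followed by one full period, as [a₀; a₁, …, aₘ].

[32; 1, 3, 9, 9, 3, 1, 64]

a₀ = ⌊√1073⌋ = 32.
With m₀=0, d₀=1 and mₖ₊₁ = dₖaₖ − mₖ, dₖ₊₁ = (n − mₖ₊₁²)/dₖ, aₖ₊₁ = ⌊(a₀+mₖ₊₁)/dₖ₊₁⌋:
  k=1: m=32, d=49, a=1
  k=2: m=17, d=16, a=3
  k=3: m=31, d=7, a=9
  k=4: m=32, d=7, a=9
  k=5: m=31, d=16, a=3
  k=6: m=17, d=49, a=1
  k=7: m=32, d=1, a=64
d=1 and a=2a₀=64 at k=7, so the next step gives (m, d) = (32, 49) again — its k=1 value — and the period has length 7.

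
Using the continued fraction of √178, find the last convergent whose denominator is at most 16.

40/3

√178 = [13; 2, 1, 12, 1, 2, 26, …] (period length 6).
Convergents:
  p_0/q_0 = 13/1
  p_1/q_1 = 27/2
  p_2/q_2 = 40/3
  p_3/q_3 = 507/38
q_2 = 3 ≤ 16 < 38 = q_3, so the answer is 40/3.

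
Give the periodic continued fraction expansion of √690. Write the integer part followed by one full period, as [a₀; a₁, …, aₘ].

[26; 3, 1, 2, 1, 3, 52]

a₀ = ⌊√690⌋ = 26.
With m₀=0, d₀=1 and mₖ₊₁ = dₖaₖ − mₖ, dₖ₊₁ = (n − mₖ₊₁²)/dₖ, aₖ₊₁ = ⌊(a₀+mₖ₊₁)/dₖ₊₁⌋:
  k=1: m=26, d=14, a=3
  k=2: m=16, d=31, a=1
  k=3: m=15, d=15, a=2
  k=4: m=15, d=31, a=1
  k=5: m=16, d=14, a=3
  k=6: m=26, d=1, a=52
d=1 and a=2a₀=52 at k=6, so the next step gives (m, d) = (26, 14) again — its k=1 value — and the period has length 6.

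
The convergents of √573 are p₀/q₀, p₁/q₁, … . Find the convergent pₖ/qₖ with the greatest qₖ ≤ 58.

383/16

√573 = [23; 1, 14, 1, 46, …] (period length 4).
Convergents:
  p_0/q_0 = 23/1
  p_1/q_1 = 24/1
  p_2/q_2 = 359/15
  p_3/q_3 = 383/16
  p_4/q_4 = 17977/751
q_3 = 16 ≤ 58 < 751 = q_4, so the answer is 383/16.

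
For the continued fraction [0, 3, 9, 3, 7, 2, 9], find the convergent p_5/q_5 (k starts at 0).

438/1361

Using pₖ = aₖpₖ₋₁ + pₖ₋₂, qₖ = aₖqₖ₋₁ + qₖ₋₂ (with p₋₁=1, p₋₂=0, q₋₁=0, q₋₂=1):
  k=0: a=0, p=0, q=1
  k=1: a=3, p=1, q=3
  k=2: a=9, p=9, q=28
  k=3: a=3, p=28, q=87
  k=4: a=7, p=205, q=637
  k=5: a=2, p=438, q=1361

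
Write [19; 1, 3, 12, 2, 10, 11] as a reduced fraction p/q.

234313/11861

Fold from the inside: start with 11/1.
  10 + 1/11 = 111/11
  2 + 11/111 = 233/111
  12 + 111/233 = 2907/233
  3 + 233/2907 = 8954/2907
  1 + 2907/8954 = 11861/8954
  19 + 8954/11861 = 234313/11861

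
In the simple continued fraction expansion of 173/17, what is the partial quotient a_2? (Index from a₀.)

1

173 = 10·17 + 3   →  a_0 = 10
17 = 5·3 + 2   →  a_1 = 5
3 = 1·2 + 1   →  a_2 = 1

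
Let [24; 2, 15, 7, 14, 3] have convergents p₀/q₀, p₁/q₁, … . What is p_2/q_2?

759/31

Using pₖ = aₖpₖ₋₁ + pₖ₋₂, qₖ = aₖqₖ₋₁ + qₖ₋₂ (with p₋₁=1, p₋₂=0, q₋₁=0, q₋₂=1):
  k=0: a=24, p=24, q=1
  k=1: a=2, p=49, q=2
  k=2: a=15, p=759, q=31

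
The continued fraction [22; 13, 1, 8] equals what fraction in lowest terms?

Using pₖ = aₖpₖ₋₁ + pₖ₋₂ and qₖ = aₖqₖ₋₁ + qₖ₋₂:
  k=0: a=22, p=22, q=1
  k=1: a=13, p=287, q=13
  k=2: a=1, p=309, q=14
  k=3: a=8, p=2759, q=125

2759/125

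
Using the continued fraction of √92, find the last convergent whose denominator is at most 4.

√92 = [9; 1, 1, 2, 4, 2, 1, 1, 18, …] (period length 8).
Convergents:
  p_0/q_0 = 9/1
  p_1/q_1 = 10/1
  p_2/q_2 = 19/2
  p_3/q_3 = 48/5
q_2 = 2 ≤ 4 < 5 = q_3, so the answer is 19/2.

19/2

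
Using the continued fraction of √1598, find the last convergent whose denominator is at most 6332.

√1598 = [39; 1, 38, 1, 78, …] (period length 4).
Convergents:
  p_0/q_0 = 39/1
  p_1/q_1 = 40/1
  p_2/q_2 = 1559/39
  p_3/q_3 = 1599/40
  p_4/q_4 = 126281/3159
  p_5/q_5 = 127880/3199
  p_6/q_6 = 4985721/124721
q_5 = 3199 ≤ 6332 < 124721 = q_6, so the answer is 127880/3199.

127880/3199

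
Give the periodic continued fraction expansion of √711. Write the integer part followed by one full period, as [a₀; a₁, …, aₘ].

[26; 1, 1, 1, 52]

a₀ = ⌊√711⌋ = 26.
With m₀=0, d₀=1 and mₖ₊₁ = dₖaₖ − mₖ, dₖ₊₁ = (n − mₖ₊₁²)/dₖ, aₖ₊₁ = ⌊(a₀+mₖ₊₁)/dₖ₊₁⌋:
  k=1: m=26, d=35, a=1
  k=2: m=9, d=18, a=1
  k=3: m=9, d=35, a=1
  k=4: m=26, d=1, a=52
d=1 and a=2a₀=52 at k=4, so the next step gives (m, d) = (26, 35) again — its k=1 value — and the period has length 4.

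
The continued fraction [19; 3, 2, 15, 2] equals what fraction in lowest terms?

Using pₖ = aₖpₖ₋₁ + pₖ₋₂ and qₖ = aₖqₖ₋₁ + qₖ₋₂:
  k=0: a=19, p=19, q=1
  k=1: a=3, p=58, q=3
  k=2: a=2, p=135, q=7
  k=3: a=15, p=2083, q=108
  k=4: a=2, p=4301, q=223

4301/223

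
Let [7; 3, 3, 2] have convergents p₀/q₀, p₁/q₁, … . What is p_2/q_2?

Using pₖ = aₖpₖ₋₁ + pₖ₋₂, qₖ = aₖqₖ₋₁ + qₖ₋₂ (with p₋₁=1, p₋₂=0, q₋₁=0, q₋₂=1):
  k=0: a=7, p=7, q=1
  k=1: a=3, p=22, q=3
  k=2: a=3, p=73, q=10

73/10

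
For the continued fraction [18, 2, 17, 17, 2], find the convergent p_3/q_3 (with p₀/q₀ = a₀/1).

11036/597

Using pₖ = aₖpₖ₋₁ + pₖ₋₂, qₖ = aₖqₖ₋₁ + qₖ₋₂ (with p₋₁=1, p₋₂=0, q₋₁=0, q₋₂=1):
  k=0: a=18, p=18, q=1
  k=1: a=2, p=37, q=2
  k=2: a=17, p=647, q=35
  k=3: a=17, p=11036, q=597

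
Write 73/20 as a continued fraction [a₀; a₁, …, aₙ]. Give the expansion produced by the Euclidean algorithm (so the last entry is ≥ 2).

73 = 3·20 + 13
20 = 1·13 + 7
13 = 1·7 + 6
7 = 1·6 + 1
6 = 6·1 + 0  (stop)
So 73/20 = [3; 1, 1, 1, 6].

[3; 1, 1, 1, 6]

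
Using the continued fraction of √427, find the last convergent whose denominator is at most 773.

√427 = [20; 1, 1, 1, 40, …] (period length 4).
Convergents:
  p_0/q_0 = 20/1
  p_1/q_1 = 21/1
  p_2/q_2 = 41/2
  p_3/q_3 = 62/3
  p_4/q_4 = 2521/122
  p_5/q_5 = 2583/125
  p_6/q_6 = 5104/247
  p_7/q_7 = 7687/372
  p_8/q_8 = 312584/15127
q_7 = 372 ≤ 773 < 15127 = q_8, so the answer is 7687/372.

7687/372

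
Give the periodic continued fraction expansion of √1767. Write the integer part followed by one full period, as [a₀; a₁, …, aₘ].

[42; 28, 84]

a₀ = ⌊√1767⌋ = 42.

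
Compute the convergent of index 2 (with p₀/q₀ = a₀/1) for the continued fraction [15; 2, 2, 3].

77/5

Using pₖ = aₖpₖ₋₁ + pₖ₋₂, qₖ = aₖqₖ₋₁ + qₖ₋₂ (with p₋₁=1, p₋₂=0, q₋₁=0, q₋₂=1):
  k=0: a=15, p=15, q=1
  k=1: a=2, p=31, q=2
  k=2: a=2, p=77, q=5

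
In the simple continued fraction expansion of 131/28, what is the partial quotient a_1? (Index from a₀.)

131 = 4·28 + 19   →  a_0 = 4
28 = 1·19 + 9   →  a_1 = 1

1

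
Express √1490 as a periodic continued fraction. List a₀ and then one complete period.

a₀ = ⌊√1490⌋ = 38.
With m₀=0, d₀=1 and mₖ₊₁ = dₖaₖ − mₖ, dₖ₊₁ = (n − mₖ₊₁²)/dₖ, aₖ₊₁ = ⌊(a₀+mₖ₊₁)/dₖ₊₁⌋:
  k=1: m=38, d=46, a=1
  k=2: m=8, d=31, a=1
  k=3: m=23, d=31, a=1
  k=4: m=8, d=46, a=1
  k=5: m=38, d=1, a=76
d=1 and a=2a₀=76 at k=5, so the next step gives (m, d) = (38, 46) again — its k=1 value — and the period has length 5.

[38; 1, 1, 1, 1, 76]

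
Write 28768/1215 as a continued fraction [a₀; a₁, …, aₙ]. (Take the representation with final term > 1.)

[23; 1, 2, 10, 19, 2]

28768 = 23·1215 + 823
1215 = 1·823 + 392
823 = 2·392 + 39
392 = 10·39 + 2
39 = 19·2 + 1
2 = 2·1 + 0  (stop)
So 28768/1215 = [23; 1, 2, 10, 19, 2].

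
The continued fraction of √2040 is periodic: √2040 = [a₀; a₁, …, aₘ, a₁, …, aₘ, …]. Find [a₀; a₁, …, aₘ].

a₀ = ⌊√2040⌋ = 45.
With m₀=0, d₀=1 and mₖ₊₁ = dₖaₖ − mₖ, dₖ₊₁ = (n − mₖ₊₁²)/dₖ, aₖ₊₁ = ⌊(a₀+mₖ₊₁)/dₖ₊₁⌋:
  k=1: m=45, d=15, a=6
  k=2: m=45, d=1, a=90
d=1 and a=2a₀=90 at k=2, so the next step gives (m, d) = (45, 15) again — its k=1 value — and the period has length 2.

[45; 6, 90]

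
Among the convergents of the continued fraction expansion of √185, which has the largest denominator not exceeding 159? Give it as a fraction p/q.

√185 = [13; 1, 1, 1, 1, 26, …] (period length 5).
Convergents:
  p_0/q_0 = 13/1
  p_1/q_1 = 14/1
  p_2/q_2 = 27/2
  p_3/q_3 = 41/3
  p_4/q_4 = 68/5
  p_5/q_5 = 1809/133
  p_6/q_6 = 1877/138
  p_7/q_7 = 3686/271
q_6 = 138 ≤ 159 < 271 = q_7, so the answer is 1877/138.

1877/138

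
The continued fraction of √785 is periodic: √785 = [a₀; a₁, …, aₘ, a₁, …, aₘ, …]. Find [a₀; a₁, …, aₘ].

[28; 56]

a₀ = ⌊√785⌋ = 28.
With m₀=0, d₀=1 and mₖ₊₁ = dₖaₖ − mₖ, dₖ₊₁ = (n − mₖ₊₁²)/dₖ, aₖ₊₁ = ⌊(a₀+mₖ₊₁)/dₖ₊₁⌋:
  k=1: m=28, d=1, a=56
d=1 and a=2a₀=56 at k=1, so the next step gives (m, d) = (28, 1) again — its k=1 value — and the period has length 1.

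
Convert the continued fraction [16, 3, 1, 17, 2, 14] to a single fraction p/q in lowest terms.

34376/2115

Fold from the inside: start with 14/1.
  2 + 1/14 = 29/14
  17 + 14/29 = 507/29
  1 + 29/507 = 536/507
  3 + 507/536 = 2115/536
  16 + 536/2115 = 34376/2115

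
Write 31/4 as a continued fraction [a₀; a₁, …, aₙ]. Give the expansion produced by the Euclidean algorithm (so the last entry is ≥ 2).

31 = 7·4 + 3
4 = 1·3 + 1
3 = 3·1 + 0  (stop)
So 31/4 = [7; 1, 3].

[7; 1, 3]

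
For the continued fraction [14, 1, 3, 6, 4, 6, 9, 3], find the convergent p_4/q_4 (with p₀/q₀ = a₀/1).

1535/104

Using pₖ = aₖpₖ₋₁ + pₖ₋₂, qₖ = aₖqₖ₋₁ + qₖ₋₂ (with p₋₁=1, p₋₂=0, q₋₁=0, q₋₂=1):
  k=0: a=14, p=14, q=1
  k=1: a=1, p=15, q=1
  k=2: a=3, p=59, q=4
  k=3: a=6, p=369, q=25
  k=4: a=4, p=1535, q=104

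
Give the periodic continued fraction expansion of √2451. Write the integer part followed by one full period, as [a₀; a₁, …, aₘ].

a₀ = ⌊√2451⌋ = 49.
With m₀=0, d₀=1 and mₖ₊₁ = dₖaₖ − mₖ, dₖ₊₁ = (n − mₖ₊₁²)/dₖ, aₖ₊₁ = ⌊(a₀+mₖ₊₁)/dₖ₊₁⌋:
  k=1: m=49, d=50, a=1
  k=2: m=1, d=49, a=1
  k=3: m=48, d=3, a=32
  k=4: m=48, d=49, a=1
  k=5: m=1, d=50, a=1
  k=6: m=49, d=1, a=98
d=1 and a=2a₀=98 at k=6, so the next step gives (m, d) = (49, 50) again — its k=1 value — and the period has length 6.

[49; 1, 1, 32, 1, 1, 98]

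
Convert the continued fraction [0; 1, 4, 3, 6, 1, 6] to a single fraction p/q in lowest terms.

652/803

Fold from the inside: start with 6/1.
  1 + 1/6 = 7/6
  6 + 6/7 = 48/7
  3 + 7/48 = 151/48
  4 + 48/151 = 652/151
  1 + 151/652 = 803/652
  0 + 652/803 = 652/803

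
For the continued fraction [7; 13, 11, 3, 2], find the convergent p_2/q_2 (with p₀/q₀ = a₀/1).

Using pₖ = aₖpₖ₋₁ + pₖ₋₂, qₖ = aₖqₖ₋₁ + qₖ₋₂ (with p₋₁=1, p₋₂=0, q₋₁=0, q₋₂=1):
  k=0: a=7, p=7, q=1
  k=1: a=13, p=92, q=13
  k=2: a=11, p=1019, q=144

1019/144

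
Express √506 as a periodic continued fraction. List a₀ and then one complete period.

[22; 2, 44]

a₀ = ⌊√506⌋ = 22.
With m₀=0, d₀=1 and mₖ₊₁ = dₖaₖ − mₖ, dₖ₊₁ = (n − mₖ₊₁²)/dₖ, aₖ₊₁ = ⌊(a₀+mₖ₊₁)/dₖ₊₁⌋:
  k=1: m=22, d=22, a=2
  k=2: m=22, d=1, a=44
d=1 and a=2a₀=44 at k=2, so the next step gives (m, d) = (22, 22) again — its k=1 value — and the period has length 2.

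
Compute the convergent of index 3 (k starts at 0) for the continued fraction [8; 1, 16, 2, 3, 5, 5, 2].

313/35

Using pₖ = aₖpₖ₋₁ + pₖ₋₂, qₖ = aₖqₖ₋₁ + qₖ₋₂ (with p₋₁=1, p₋₂=0, q₋₁=0, q₋₂=1):
  k=0: a=8, p=8, q=1
  k=1: a=1, p=9, q=1
  k=2: a=16, p=152, q=17
  k=3: a=2, p=313, q=35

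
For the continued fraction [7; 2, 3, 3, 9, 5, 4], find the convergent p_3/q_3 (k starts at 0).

171/23

Using pₖ = aₖpₖ₋₁ + pₖ₋₂, qₖ = aₖqₖ₋₁ + qₖ₋₂ (with p₋₁=1, p₋₂=0, q₋₁=0, q₋₂=1):
  k=0: a=7, p=7, q=1
  k=1: a=2, p=15, q=2
  k=2: a=3, p=52, q=7
  k=3: a=3, p=171, q=23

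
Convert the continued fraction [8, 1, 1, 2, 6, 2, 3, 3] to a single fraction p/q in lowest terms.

Fold from the inside: start with 3/1.
  3 + 1/3 = 10/3
  2 + 3/10 = 23/10
  6 + 10/23 = 148/23
  2 + 23/148 = 319/148
  1 + 148/319 = 467/319
  1 + 319/467 = 786/467
  8 + 467/786 = 6755/786

6755/786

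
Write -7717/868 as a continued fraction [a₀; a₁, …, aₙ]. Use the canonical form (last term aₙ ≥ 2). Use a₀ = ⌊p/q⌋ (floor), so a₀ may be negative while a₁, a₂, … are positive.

-7717 = -9·868 + 95
868 = 9·95 + 13
95 = 7·13 + 4
13 = 3·4 + 1
4 = 4·1 + 0  (stop)
So -7717/868 = [-9; 9, 7, 3, 4].

[-9; 9, 7, 3, 4]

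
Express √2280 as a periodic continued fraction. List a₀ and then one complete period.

[47; 1, 2, 1, 94]

a₀ = ⌊√2280⌋ = 47.
With m₀=0, d₀=1 and mₖ₊₁ = dₖaₖ − mₖ, dₖ₊₁ = (n − mₖ₊₁²)/dₖ, aₖ₊₁ = ⌊(a₀+mₖ₊₁)/dₖ₊₁⌋:
  k=1: m=47, d=71, a=1
  k=2: m=24, d=24, a=2
  k=3: m=24, d=71, a=1
  k=4: m=47, d=1, a=94
d=1 and a=2a₀=94 at k=4, so the next step gives (m, d) = (47, 71) again — its k=1 value — and the period has length 4.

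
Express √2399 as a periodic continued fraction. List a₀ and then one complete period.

a₀ = ⌊√2399⌋ = 48.
With m₀=0, d₀=1 and mₖ₊₁ = dₖaₖ − mₖ, dₖ₊₁ = (n − mₖ₊₁²)/dₖ, aₖ₊₁ = ⌊(a₀+mₖ₊₁)/dₖ₊₁⌋:
  k=1: m=48, d=95, a=1
  k=2: m=47, d=2, a=47
  k=3: m=47, d=95, a=1
  k=4: m=48, d=1, a=96
d=1 and a=2a₀=96 at k=4, so the next step gives (m, d) = (48, 95) again — its k=1 value — and the period has length 4.

[48; 1, 47, 1, 96]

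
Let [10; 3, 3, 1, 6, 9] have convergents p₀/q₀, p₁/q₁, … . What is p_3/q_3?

134/13

Using pₖ = aₖpₖ₋₁ + pₖ₋₂, qₖ = aₖqₖ₋₁ + qₖ₋₂ (with p₋₁=1, p₋₂=0, q₋₁=0, q₋₂=1):
  k=0: a=10, p=10, q=1
  k=1: a=3, p=31, q=3
  k=2: a=3, p=103, q=10
  k=3: a=1, p=134, q=13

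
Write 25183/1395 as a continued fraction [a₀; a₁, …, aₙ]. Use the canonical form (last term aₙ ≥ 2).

[18; 19, 9, 8]

25183 = 18·1395 + 73
1395 = 19·73 + 8
73 = 9·8 + 1
8 = 8·1 + 0  (stop)
So 25183/1395 = [18; 19, 9, 8].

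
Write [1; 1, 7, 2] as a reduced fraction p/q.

32/17

Using pₖ = aₖpₖ₋₁ + pₖ₋₂ and qₖ = aₖqₖ₋₁ + qₖ₋₂:
  k=0: a=1, p=1, q=1
  k=1: a=1, p=2, q=1
  k=2: a=7, p=15, q=8
  k=3: a=2, p=32, q=17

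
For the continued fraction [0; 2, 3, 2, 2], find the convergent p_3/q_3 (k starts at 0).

Using pₖ = aₖpₖ₋₁ + pₖ₋₂, qₖ = aₖqₖ₋₁ + qₖ₋₂ (with p₋₁=1, p₋₂=0, q₋₁=0, q₋₂=1):
  k=0: a=0, p=0, q=1
  k=1: a=2, p=1, q=2
  k=2: a=3, p=3, q=7
  k=3: a=2, p=7, q=16

7/16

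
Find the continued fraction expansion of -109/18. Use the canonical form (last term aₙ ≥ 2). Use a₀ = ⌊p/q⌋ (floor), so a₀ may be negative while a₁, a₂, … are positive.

[-7; 1, 17]

-109 = -7·18 + 17
18 = 1·17 + 1
17 = 17·1 + 0  (stop)
So -109/18 = [-7; 1, 17].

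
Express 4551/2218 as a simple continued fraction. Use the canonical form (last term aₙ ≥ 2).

4551 = 2*2218 + 115
2218 = 19*115 + 33
115 = 3*33 + 16
33 = 2*16 + 1
16 = 16*1 + 0  (stop)
So 4551/2218 = [2; 19, 3, 2, 16].

[2; 19, 3, 2, 16]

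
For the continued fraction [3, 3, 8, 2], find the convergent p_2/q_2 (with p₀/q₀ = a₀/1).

Using pₖ = aₖpₖ₋₁ + pₖ₋₂, qₖ = aₖqₖ₋₁ + qₖ₋₂ (with p₋₁=1, p₋₂=0, q₋₁=0, q₋₂=1):
  k=0: a=3, p=3, q=1
  k=1: a=3, p=10, q=3
  k=2: a=8, p=83, q=25

83/25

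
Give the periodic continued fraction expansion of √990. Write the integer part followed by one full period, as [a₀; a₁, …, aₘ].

[31; 2, 6, 2, 62]

a₀ = ⌊√990⌋ = 31.
With m₀=0, d₀=1 and mₖ₊₁ = dₖaₖ − mₖ, dₖ₊₁ = (n − mₖ₊₁²)/dₖ, aₖ₊₁ = ⌊(a₀+mₖ₊₁)/dₖ₊₁⌋:
  k=1: m=31, d=29, a=2
  k=2: m=27, d=9, a=6
  k=3: m=27, d=29, a=2
  k=4: m=31, d=1, a=62
d=1 and a=2a₀=62 at k=4, so the next step gives (m, d) = (31, 29) again — its k=1 value — and the period has length 4.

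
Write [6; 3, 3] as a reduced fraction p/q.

Using pₖ = aₖpₖ₋₁ + pₖ₋₂ and qₖ = aₖqₖ₋₁ + qₖ₋₂:
  k=0: a=6, p=6, q=1
  k=1: a=3, p=19, q=3
  k=2: a=3, p=63, q=10

63/10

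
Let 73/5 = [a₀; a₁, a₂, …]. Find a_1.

73 = 14·5 + 3   →  a_0 = 14
5 = 1·3 + 2   →  a_1 = 1

1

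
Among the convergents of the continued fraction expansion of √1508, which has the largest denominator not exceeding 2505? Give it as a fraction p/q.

90442/2329

√1508 = [38; 1, 4, 1, 76, …] (period length 4).
Convergents:
  p_0/q_0 = 38/1
  p_1/q_1 = 39/1
  p_2/q_2 = 194/5
  p_3/q_3 = 233/6
  p_4/q_4 = 17902/461
  p_5/q_5 = 18135/467
  p_6/q_6 = 90442/2329
  p_7/q_7 = 108577/2796
q_6 = 2329 ≤ 2505 < 2796 = q_7, so the answer is 90442/2329.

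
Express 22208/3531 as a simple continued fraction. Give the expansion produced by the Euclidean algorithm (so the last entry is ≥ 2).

[6; 3, 2, 5, 18, 2, 2]

22208 = 6·3531 + 1022
3531 = 3·1022 + 465
1022 = 2·465 + 92
465 = 5·92 + 5
92 = 18·5 + 2
5 = 2·2 + 1
2 = 2·1 + 0  (stop)
So 22208/3531 = [6; 3, 2, 5, 18, 2, 2].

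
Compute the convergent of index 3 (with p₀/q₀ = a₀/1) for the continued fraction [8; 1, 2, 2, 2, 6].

61/7

Using pₖ = aₖpₖ₋₁ + pₖ₋₂, qₖ = aₖqₖ₋₁ + qₖ₋₂ (with p₋₁=1, p₋₂=0, q₋₁=0, q₋₂=1):
  k=0: a=8, p=8, q=1
  k=1: a=1, p=9, q=1
  k=2: a=2, p=26, q=3
  k=3: a=2, p=61, q=7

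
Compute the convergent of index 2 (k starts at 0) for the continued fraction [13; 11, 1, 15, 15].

157/12

Using pₖ = aₖpₖ₋₁ + pₖ₋₂, qₖ = aₖqₖ₋₁ + qₖ₋₂ (with p₋₁=1, p₋₂=0, q₋₁=0, q₋₂=1):
  k=0: a=13, p=13, q=1
  k=1: a=11, p=144, q=11
  k=2: a=1, p=157, q=12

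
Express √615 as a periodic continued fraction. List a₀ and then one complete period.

a₀ = ⌊√615⌋ = 24.
With m₀=0, d₀=1 and mₖ₊₁ = dₖaₖ − mₖ, dₖ₊₁ = (n − mₖ₊₁²)/dₖ, aₖ₊₁ = ⌊(a₀+mₖ₊₁)/dₖ₊₁⌋:
  k=1: m=24, d=39, a=1
  k=2: m=15, d=10, a=3
  k=3: m=15, d=39, a=1
  k=4: m=24, d=1, a=48
d=1 and a=2a₀=48 at k=4, so the next step gives (m, d) = (24, 39) again — its k=1 value — and the period has length 4.

[24; 1, 3, 1, 48]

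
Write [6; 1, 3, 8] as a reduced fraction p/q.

223/33

Using pₖ = aₖpₖ₋₁ + pₖ₋₂ and qₖ = aₖqₖ₋₁ + qₖ₋₂:
  k=0: a=6, p=6, q=1
  k=1: a=1, p=7, q=1
  k=2: a=3, p=27, q=4
  k=3: a=8, p=223, q=33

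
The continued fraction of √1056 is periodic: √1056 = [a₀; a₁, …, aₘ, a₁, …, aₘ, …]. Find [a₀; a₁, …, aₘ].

[32; 2, 64]

a₀ = ⌊√1056⌋ = 32.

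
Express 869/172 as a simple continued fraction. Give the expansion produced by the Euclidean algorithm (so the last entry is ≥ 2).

869 = 5·172 + 9
172 = 19·9 + 1
9 = 9·1 + 0  (stop)
So 869/172 = [5; 19, 9].

[5; 19, 9]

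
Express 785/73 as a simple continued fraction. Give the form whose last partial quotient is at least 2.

[10; 1, 3, 18]

785 = 10*73 + 55
73 = 1*55 + 18
55 = 3*18 + 1
18 = 18*1 + 0  (stop)
So 785/73 = [10; 1, 3, 18].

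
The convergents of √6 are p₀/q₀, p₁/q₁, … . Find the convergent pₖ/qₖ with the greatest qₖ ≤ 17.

22/9

√6 = [2; 2, 4, …] (period length 2).
Convergents:
  p_0/q_0 = 2/1
  p_1/q_1 = 5/2
  p_2/q_2 = 22/9
  p_3/q_3 = 49/20
q_2 = 9 ≤ 17 < 20 = q_3, so the answer is 22/9.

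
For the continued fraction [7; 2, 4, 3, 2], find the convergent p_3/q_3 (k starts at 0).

Using pₖ = aₖpₖ₋₁ + pₖ₋₂, qₖ = aₖqₖ₋₁ + qₖ₋₂ (with p₋₁=1, p₋₂=0, q₋₁=0, q₋₂=1):
  k=0: a=7, p=7, q=1
  k=1: a=2, p=15, q=2
  k=2: a=4, p=67, q=9
  k=3: a=3, p=216, q=29

216/29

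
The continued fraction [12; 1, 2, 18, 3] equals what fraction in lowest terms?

2129/168

Fold from the inside: start with 3/1.
  18 + 1/3 = 55/3
  2 + 3/55 = 113/55
  1 + 55/113 = 168/113
  12 + 113/168 = 2129/168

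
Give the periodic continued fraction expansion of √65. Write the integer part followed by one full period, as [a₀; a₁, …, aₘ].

[8; 16]

a₀ = ⌊√65⌋ = 8.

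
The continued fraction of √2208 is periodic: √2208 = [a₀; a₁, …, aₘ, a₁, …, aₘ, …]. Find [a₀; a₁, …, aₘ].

a₀ = ⌊√2208⌋ = 46.
With m₀=0, d₀=1 and mₖ₊₁ = dₖaₖ − mₖ, dₖ₊₁ = (n − mₖ₊₁²)/dₖ, aₖ₊₁ = ⌊(a₀+mₖ₊₁)/dₖ₊₁⌋:
  k=1: m=46, d=92, a=1
  k=2: m=46, d=1, a=92
d=1 and a=2a₀=92 at k=2, so the next step gives (m, d) = (46, 92) again — its k=1 value — and the period has length 2.

[46; 1, 92]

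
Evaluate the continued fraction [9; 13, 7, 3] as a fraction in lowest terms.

2623/289

Fold from the inside: start with 3/1.
  7 + 1/3 = 22/3
  13 + 3/22 = 289/22
  9 + 22/289 = 2623/289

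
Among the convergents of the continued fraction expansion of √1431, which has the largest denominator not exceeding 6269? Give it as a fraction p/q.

100397/2654

√1431 = [37; 1, 4, 1, 4, 1, 74, …] (period length 6).
Convergents:
  p_0/q_0 = 37/1
  p_1/q_1 = 38/1
  p_2/q_2 = 189/5
  p_3/q_3 = 227/6
  p_4/q_4 = 1097/29
  p_5/q_5 = 1324/35
  p_6/q_6 = 99073/2619
  p_7/q_7 = 100397/2654
  p_8/q_8 = 500661/13235
q_7 = 2654 ≤ 6269 < 13235 = q_8, so the answer is 100397/2654.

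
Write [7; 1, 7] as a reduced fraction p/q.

63/8

Using pₖ = aₖpₖ₋₁ + pₖ₋₂ and qₖ = aₖqₖ₋₁ + qₖ₋₂:
  k=0: a=7, p=7, q=1
  k=1: a=1, p=8, q=1
  k=2: a=7, p=63, q=8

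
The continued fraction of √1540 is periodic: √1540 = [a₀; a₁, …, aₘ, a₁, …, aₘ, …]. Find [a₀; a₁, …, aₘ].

a₀ = ⌊√1540⌋ = 39.
With m₀=0, d₀=1 and mₖ₊₁ = dₖaₖ − mₖ, dₖ₊₁ = (n − mₖ₊₁²)/dₖ, aₖ₊₁ = ⌊(a₀+mₖ₊₁)/dₖ₊₁⌋:
  k=1: m=39, d=19, a=4
  k=2: m=37, d=9, a=8
  k=3: m=35, d=35, a=2
  k=4: m=35, d=9, a=8
  k=5: m=37, d=19, a=4
  k=6: m=39, d=1, a=78
d=1 and a=2a₀=78 at k=6, so the next step gives (m, d) = (39, 19) again — its k=1 value — and the period has length 6.

[39; 4, 8, 2, 8, 4, 78]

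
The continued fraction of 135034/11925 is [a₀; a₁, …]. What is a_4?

135034 = 11·11925 + 3859   →  a_0 = 11
11925 = 3·3859 + 348   →  a_1 = 3
3859 = 11·348 + 31   →  a_2 = 11
348 = 11·31 + 7   →  a_3 = 11
31 = 4·7 + 3   →  a_4 = 4

4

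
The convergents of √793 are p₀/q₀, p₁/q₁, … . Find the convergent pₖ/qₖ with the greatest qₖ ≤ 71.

704/25

√793 = [28; 6, 4, 6, 56, …] (period length 4).
Convergents:
  p_0/q_0 = 28/1
  p_1/q_1 = 169/6
  p_2/q_2 = 704/25
  p_3/q_3 = 4393/156
q_2 = 25 ≤ 71 < 156 = q_3, so the answer is 704/25.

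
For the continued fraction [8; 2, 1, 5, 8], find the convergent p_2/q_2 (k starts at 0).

25/3

Using pₖ = aₖpₖ₋₁ + pₖ₋₂, qₖ = aₖqₖ₋₁ + qₖ₋₂ (with p₋₁=1, p₋₂=0, q₋₁=0, q₋₂=1):
  k=0: a=8, p=8, q=1
  k=1: a=2, p=17, q=2
  k=2: a=1, p=25, q=3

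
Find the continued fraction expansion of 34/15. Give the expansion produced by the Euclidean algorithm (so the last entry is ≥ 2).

[2; 3, 1, 3]

34 = 2·15 + 4
15 = 3·4 + 3
4 = 1·3 + 1
3 = 3·1 + 0  (stop)
So 34/15 = [2; 3, 1, 3].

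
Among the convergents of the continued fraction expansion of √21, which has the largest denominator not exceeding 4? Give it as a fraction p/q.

√21 = [4; 1, 1, 2, 1, 1, 8, …] (period length 6).
Convergents:
  p_0/q_0 = 4/1
  p_1/q_1 = 5/1
  p_2/q_2 = 9/2
  p_3/q_3 = 23/5
q_2 = 2 ≤ 4 < 5 = q_3, so the answer is 9/2.

9/2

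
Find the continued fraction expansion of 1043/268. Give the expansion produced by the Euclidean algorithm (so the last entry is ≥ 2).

[3; 1, 8, 4, 7]

1043 = 3*268 + 239
268 = 1*239 + 29
239 = 8*29 + 7
29 = 4*7 + 1
7 = 7*1 + 0  (stop)
So 1043/268 = [3; 1, 8, 4, 7].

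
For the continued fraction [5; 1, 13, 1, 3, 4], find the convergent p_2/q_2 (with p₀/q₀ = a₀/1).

Using pₖ = aₖpₖ₋₁ + pₖ₋₂, qₖ = aₖqₖ₋₁ + qₖ₋₂ (with p₋₁=1, p₋₂=0, q₋₁=0, q₋₂=1):
  k=0: a=5, p=5, q=1
  k=1: a=1, p=6, q=1
  k=2: a=13, p=83, q=14

83/14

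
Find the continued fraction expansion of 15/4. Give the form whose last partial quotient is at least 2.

[3; 1, 3]

15 = 3·4 + 3
4 = 1·3 + 1
3 = 3·1 + 0  (stop)
So 15/4 = [3; 1, 3].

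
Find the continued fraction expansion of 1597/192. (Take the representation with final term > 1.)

1597 = 8*192 + 61
192 = 3*61 + 9
61 = 6*9 + 7
9 = 1*7 + 2
7 = 3*2 + 1
2 = 2*1 + 0  (stop)
So 1597/192 = [8; 3, 6, 1, 3, 2].

[8; 3, 6, 1, 3, 2]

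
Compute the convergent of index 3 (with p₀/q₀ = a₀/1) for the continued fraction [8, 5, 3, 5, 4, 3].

Using pₖ = aₖpₖ₋₁ + pₖ₋₂, qₖ = aₖqₖ₋₁ + qₖ₋₂ (with p₋₁=1, p₋₂=0, q₋₁=0, q₋₂=1):
  k=0: a=8, p=8, q=1
  k=1: a=5, p=41, q=5
  k=2: a=3, p=131, q=16
  k=3: a=5, p=696, q=85

696/85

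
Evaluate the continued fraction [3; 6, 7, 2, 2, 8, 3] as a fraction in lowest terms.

Using pₖ = aₖpₖ₋₁ + pₖ₋₂ and qₖ = aₖqₖ₋₁ + qₖ₋₂:
  k=0: a=3, p=3, q=1
  k=1: a=6, p=19, q=6
  k=2: a=7, p=136, q=43
  k=3: a=2, p=291, q=92
  k=4: a=2, p=718, q=227
  k=5: a=8, p=6035, q=1908
  k=6: a=3, p=18823, q=5951

18823/5951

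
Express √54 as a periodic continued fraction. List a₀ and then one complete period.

[7; 2, 1, 6, 1, 2, 14]

a₀ = ⌊√54⌋ = 7.
With m₀=0, d₀=1 and mₖ₊₁ = dₖaₖ − mₖ, dₖ₊₁ = (n − mₖ₊₁²)/dₖ, aₖ₊₁ = ⌊(a₀+mₖ₊₁)/dₖ₊₁⌋:
  k=1: m=7, d=5, a=2
  k=2: m=3, d=9, a=1
  k=3: m=6, d=2, a=6
  k=4: m=6, d=9, a=1
  k=5: m=3, d=5, a=2
  k=6: m=7, d=1, a=14
d=1 and a=2a₀=14 at k=6, so the next step gives (m, d) = (7, 5) again — its k=1 value — and the period has length 6.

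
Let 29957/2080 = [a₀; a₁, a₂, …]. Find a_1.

2

29957 = 14·2080 + 837   →  a_0 = 14
2080 = 2·837 + 406   →  a_1 = 2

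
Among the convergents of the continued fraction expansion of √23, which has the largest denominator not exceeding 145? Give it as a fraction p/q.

235/49

√23 = [4; 1, 3, 1, 8, …] (period length 4).
Convergents:
  p_0/q_0 = 4/1
  p_1/q_1 = 5/1
  p_2/q_2 = 19/4
  p_3/q_3 = 24/5
  p_4/q_4 = 211/44
  p_5/q_5 = 235/49
  p_6/q_6 = 916/191
q_5 = 49 ≤ 145 < 191 = q_6, so the answer is 235/49.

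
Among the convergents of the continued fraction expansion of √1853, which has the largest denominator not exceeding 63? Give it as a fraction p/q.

1851/43

√1853 = [43; 21, 1, 1, 21, 86, …] (period length 5).
Convergents:
  p_0/q_0 = 43/1
  p_1/q_1 = 904/21
  p_2/q_2 = 947/22
  p_3/q_3 = 1851/43
  p_4/q_4 = 39818/925
q_3 = 43 ≤ 63 < 925 = q_4, so the answer is 1851/43.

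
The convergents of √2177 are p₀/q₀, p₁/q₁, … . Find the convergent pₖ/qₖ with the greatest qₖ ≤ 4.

√2177 = [46; 1, 1, 1, 12, 1, 1, 1, 92, …] (period length 8).
Convergents:
  p_0/q_0 = 46/1
  p_1/q_1 = 47/1
  p_2/q_2 = 93/2
  p_3/q_3 = 140/3
  p_4/q_4 = 1773/38
q_3 = 3 ≤ 4 < 38 = q_4, so the answer is 140/3.

140/3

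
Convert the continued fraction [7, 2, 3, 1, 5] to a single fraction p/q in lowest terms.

387/52

Fold from the inside: start with 5/1.
  1 + 1/5 = 6/5
  3 + 5/6 = 23/6
  2 + 6/23 = 52/23
  7 + 23/52 = 387/52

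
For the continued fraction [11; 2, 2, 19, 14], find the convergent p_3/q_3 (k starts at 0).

Using pₖ = aₖpₖ₋₁ + pₖ₋₂, qₖ = aₖqₖ₋₁ + qₖ₋₂ (with p₋₁=1, p₋₂=0, q₋₁=0, q₋₂=1):
  k=0: a=11, p=11, q=1
  k=1: a=2, p=23, q=2
  k=2: a=2, p=57, q=5
  k=3: a=19, p=1106, q=97

1106/97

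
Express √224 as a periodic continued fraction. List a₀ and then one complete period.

[14; 1, 28]

a₀ = ⌊√224⌋ = 14.
With m₀=0, d₀=1 and mₖ₊₁ = dₖaₖ − mₖ, dₖ₊₁ = (n − mₖ₊₁²)/dₖ, aₖ₊₁ = ⌊(a₀+mₖ₊₁)/dₖ₊₁⌋:
  k=1: m=14, d=28, a=1
  k=2: m=14, d=1, a=28
d=1 and a=2a₀=28 at k=2, so the next step gives (m, d) = (14, 28) again — its k=1 value — and the period has length 2.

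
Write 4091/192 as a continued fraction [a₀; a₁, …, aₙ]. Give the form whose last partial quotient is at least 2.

4091 = 21×192 + 59
192 = 3×59 + 15
59 = 3×15 + 14
15 = 1×14 + 1
14 = 14×1 + 0  (stop)
So 4091/192 = [21; 3, 3, 1, 14].

[21; 3, 3, 1, 14]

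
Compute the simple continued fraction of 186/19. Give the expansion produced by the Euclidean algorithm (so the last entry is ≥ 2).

[9; 1, 3, 1, 3]

186 = 9*19 + 15
19 = 1*15 + 4
15 = 3*4 + 3
4 = 1*3 + 1
3 = 3*1 + 0  (stop)
So 186/19 = [9; 1, 3, 1, 3].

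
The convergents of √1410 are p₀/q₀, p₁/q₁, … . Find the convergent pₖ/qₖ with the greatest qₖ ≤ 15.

413/11

√1410 = [37; 1, 1, 4, 1, 1, 74, …] (period length 6).
Convergents:
  p_0/q_0 = 37/1
  p_1/q_1 = 38/1
  p_2/q_2 = 75/2
  p_3/q_3 = 338/9
  p_4/q_4 = 413/11
  p_5/q_5 = 751/20
q_4 = 11 ≤ 15 < 20 = q_5, so the answer is 413/11.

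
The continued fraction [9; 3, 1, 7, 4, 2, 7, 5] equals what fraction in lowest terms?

Using pₖ = aₖpₖ₋₁ + pₖ₋₂ and qₖ = aₖqₖ₋₁ + qₖ₋₂:
  k=0: a=9, p=9, q=1
  k=1: a=3, p=28, q=3
  k=2: a=1, p=37, q=4
  k=3: a=7, p=287, q=31
  k=4: a=4, p=1185, q=128
  k=5: a=2, p=2657, q=287
  k=6: a=7, p=19784, q=2137
  k=7: a=5, p=101577, q=10972

101577/10972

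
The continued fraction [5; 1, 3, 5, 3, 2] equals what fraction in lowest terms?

Using pₖ = aₖpₖ₋₁ + pₖ₋₂ and qₖ = aₖqₖ₋₁ + qₖ₋₂:
  k=0: a=5, p=5, q=1
  k=1: a=1, p=6, q=1
  k=2: a=3, p=23, q=4
  k=3: a=5, p=121, q=21
  k=4: a=3, p=386, q=67
  k=5: a=2, p=893, q=155

893/155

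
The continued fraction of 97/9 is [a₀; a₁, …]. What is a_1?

97 = 10·9 + 7   →  a_0 = 10
9 = 1·7 + 2   →  a_1 = 1

1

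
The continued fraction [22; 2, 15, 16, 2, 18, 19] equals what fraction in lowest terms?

8132956/361723

Using pₖ = aₖpₖ₋₁ + pₖ₋₂ and qₖ = aₖqₖ₋₁ + qₖ₋₂:
  k=0: a=22, p=22, q=1
  k=1: a=2, p=45, q=2
  k=2: a=15, p=697, q=31
  k=3: a=16, p=11197, q=498
  k=4: a=2, p=23091, q=1027
  k=5: a=18, p=426835, q=18984
  k=6: a=19, p=8132956, q=361723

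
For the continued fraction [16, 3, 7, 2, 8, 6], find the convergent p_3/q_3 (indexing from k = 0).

767/47

Using pₖ = aₖpₖ₋₁ + pₖ₋₂, qₖ = aₖqₖ₋₁ + qₖ₋₂ (with p₋₁=1, p₋₂=0, q₋₁=0, q₋₂=1):
  k=0: a=16, p=16, q=1
  k=1: a=3, p=49, q=3
  k=2: a=7, p=359, q=22
  k=3: a=2, p=767, q=47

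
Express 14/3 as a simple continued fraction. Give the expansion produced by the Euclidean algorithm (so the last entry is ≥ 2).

14 = 4*3 + 2
3 = 1*2 + 1
2 = 2*1 + 0  (stop)
So 14/3 = [4; 1, 2].

[4; 1, 2]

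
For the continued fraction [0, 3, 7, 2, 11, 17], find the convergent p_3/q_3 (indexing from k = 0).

Using pₖ = aₖpₖ₋₁ + pₖ₋₂, qₖ = aₖqₖ₋₁ + qₖ₋₂ (with p₋₁=1, p₋₂=0, q₋₁=0, q₋₂=1):
  k=0: a=0, p=0, q=1
  k=1: a=3, p=1, q=3
  k=2: a=7, p=7, q=22
  k=3: a=2, p=15, q=47

15/47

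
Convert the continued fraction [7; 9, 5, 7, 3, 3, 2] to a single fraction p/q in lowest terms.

56408/7935

Using pₖ = aₖpₖ₋₁ + pₖ₋₂ and qₖ = aₖqₖ₋₁ + qₖ₋₂:
  k=0: a=7, p=7, q=1
  k=1: a=9, p=64, q=9
  k=2: a=5, p=327, q=46
  k=3: a=7, p=2353, q=331
  k=4: a=3, p=7386, q=1039
  k=5: a=3, p=24511, q=3448
  k=6: a=2, p=56408, q=7935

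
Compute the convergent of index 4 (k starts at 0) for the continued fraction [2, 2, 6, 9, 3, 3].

Using pₖ = aₖpₖ₋₁ + pₖ₋₂, qₖ = aₖqₖ₋₁ + qₖ₋₂ (with p₋₁=1, p₋₂=0, q₋₁=0, q₋₂=1):
  k=0: a=2, p=2, q=1
  k=1: a=2, p=5, q=2
  k=2: a=6, p=32, q=13
  k=3: a=9, p=293, q=119
  k=4: a=3, p=911, q=370

911/370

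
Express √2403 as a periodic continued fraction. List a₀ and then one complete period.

a₀ = ⌊√2403⌋ = 49.
With m₀=0, d₀=1 and mₖ₊₁ = dₖaₖ − mₖ, dₖ₊₁ = (n − mₖ₊₁²)/dₖ, aₖ₊₁ = ⌊(a₀+mₖ₊₁)/dₖ₊₁⌋:
  k=1: m=49, d=2, a=49
  k=2: m=49, d=1, a=98
d=1 and a=2a₀=98 at k=2, so the next step gives (m, d) = (49, 2) again — its k=1 value — and the period has length 2.

[49; 49, 98]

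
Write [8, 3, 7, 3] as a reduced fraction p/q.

Fold from the inside: start with 3/1.
  7 + 1/3 = 22/3
  3 + 3/22 = 69/22
  8 + 22/69 = 574/69

574/69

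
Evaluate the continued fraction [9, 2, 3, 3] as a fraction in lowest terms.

Fold from the inside: start with 3/1.
  3 + 1/3 = 10/3
  2 + 3/10 = 23/10
  9 + 10/23 = 217/23

217/23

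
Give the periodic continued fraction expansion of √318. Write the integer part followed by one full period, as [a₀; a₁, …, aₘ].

a₀ = ⌊√318⌋ = 17.

[17; 1, 4, 1, 34]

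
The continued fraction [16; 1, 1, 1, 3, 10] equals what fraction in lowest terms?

1880/113

Fold from the inside: start with 10/1.
  3 + 1/10 = 31/10
  1 + 10/31 = 41/31
  1 + 31/41 = 72/41
  1 + 41/72 = 113/72
  16 + 72/113 = 1880/113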